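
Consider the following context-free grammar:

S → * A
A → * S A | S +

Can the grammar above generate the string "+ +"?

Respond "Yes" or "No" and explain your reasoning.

No - no valid derivation exists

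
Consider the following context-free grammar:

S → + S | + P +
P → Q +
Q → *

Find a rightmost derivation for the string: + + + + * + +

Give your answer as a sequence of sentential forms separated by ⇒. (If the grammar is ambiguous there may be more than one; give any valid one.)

S ⇒ + S ⇒ + + S ⇒ + + + S ⇒ + + + + P + ⇒ + + + + Q + + ⇒ + + + + * + +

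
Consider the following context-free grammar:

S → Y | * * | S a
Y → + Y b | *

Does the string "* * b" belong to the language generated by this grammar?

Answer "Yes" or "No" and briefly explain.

No - no valid derivation exists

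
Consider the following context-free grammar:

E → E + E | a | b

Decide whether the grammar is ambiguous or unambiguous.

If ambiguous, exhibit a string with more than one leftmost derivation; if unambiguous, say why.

Ambiguous - the string 'b + b + a + b' has two distinct leftmost derivations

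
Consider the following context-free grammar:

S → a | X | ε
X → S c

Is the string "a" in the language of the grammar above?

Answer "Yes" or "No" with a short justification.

Yes - a valid derivation exists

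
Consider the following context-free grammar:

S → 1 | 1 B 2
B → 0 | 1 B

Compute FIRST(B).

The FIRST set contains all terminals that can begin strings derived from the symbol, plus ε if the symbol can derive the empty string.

We compute FIRST(B) using the standard algorithm.
FIRST(B) = {0, 1}
FIRST(S) = {1}
Therefore, FIRST(B) = {0, 1}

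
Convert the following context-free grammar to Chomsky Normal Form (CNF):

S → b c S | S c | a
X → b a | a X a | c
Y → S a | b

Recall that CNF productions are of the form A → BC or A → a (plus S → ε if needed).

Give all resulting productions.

TB → b; TC → c; S → a; TA → a; X → c; Y → b; S → TB X0; X0 → TC S; S → S TC; X → TB TA; X → TA X1; X1 → X TA; Y → S TA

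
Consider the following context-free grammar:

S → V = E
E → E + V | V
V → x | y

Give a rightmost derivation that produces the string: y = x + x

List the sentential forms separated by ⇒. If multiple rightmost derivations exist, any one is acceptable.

S ⇒ V = E ⇒ V = E + V ⇒ V = E + x ⇒ V = V + x ⇒ V = x + x ⇒ y = x + x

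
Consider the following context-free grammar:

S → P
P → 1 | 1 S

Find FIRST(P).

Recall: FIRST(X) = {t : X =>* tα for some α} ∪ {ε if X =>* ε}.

We compute FIRST(P) using the standard algorithm.
FIRST(P) = {1}
FIRST(S) = {1}
Therefore, FIRST(P) = {1}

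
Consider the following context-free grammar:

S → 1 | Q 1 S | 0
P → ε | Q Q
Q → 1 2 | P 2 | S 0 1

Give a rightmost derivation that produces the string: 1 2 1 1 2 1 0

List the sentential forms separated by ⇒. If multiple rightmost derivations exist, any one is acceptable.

S ⇒ Q 1 S ⇒ Q 1 Q 1 S ⇒ Q 1 Q 1 0 ⇒ Q 1 1 2 1 0 ⇒ 1 2 1 1 2 1 0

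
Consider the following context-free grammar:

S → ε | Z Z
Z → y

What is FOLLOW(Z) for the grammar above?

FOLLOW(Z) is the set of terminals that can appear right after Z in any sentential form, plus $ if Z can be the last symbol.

We compute FOLLOW(Z) using the standard algorithm.
FOLLOW(S) starts with {$}.
FIRST(S) = {y, ε}
FIRST(Z) = {y}
FOLLOW(S) = {$}
FOLLOW(Z) = {$, y}
Therefore, FOLLOW(Z) = {$, y}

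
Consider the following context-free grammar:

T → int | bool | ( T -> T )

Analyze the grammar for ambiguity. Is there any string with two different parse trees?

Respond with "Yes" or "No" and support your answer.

No - the grammar is unambiguous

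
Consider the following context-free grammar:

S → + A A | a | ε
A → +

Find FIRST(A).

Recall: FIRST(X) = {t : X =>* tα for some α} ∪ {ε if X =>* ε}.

We compute FIRST(A) using the standard algorithm.
FIRST(A) = {+}
FIRST(S) = {+, a, ε}
Therefore, FIRST(A) = {+}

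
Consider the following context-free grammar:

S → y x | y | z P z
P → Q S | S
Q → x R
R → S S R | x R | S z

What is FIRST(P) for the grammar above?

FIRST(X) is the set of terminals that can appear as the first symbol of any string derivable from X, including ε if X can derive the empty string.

We compute FIRST(P) using the standard algorithm.
FIRST(P) = {x, y, z}
FIRST(Q) = {x}
FIRST(R) = {x, y, z}
FIRST(S) = {y, z}
Therefore, FIRST(P) = {x, y, z}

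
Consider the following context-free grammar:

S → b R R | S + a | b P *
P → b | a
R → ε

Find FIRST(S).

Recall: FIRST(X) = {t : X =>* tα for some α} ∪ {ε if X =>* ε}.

We compute FIRST(S) using the standard algorithm.
FIRST(P) = {a, b}
FIRST(R) = {ε}
FIRST(S) = {b}
Therefore, FIRST(S) = {b}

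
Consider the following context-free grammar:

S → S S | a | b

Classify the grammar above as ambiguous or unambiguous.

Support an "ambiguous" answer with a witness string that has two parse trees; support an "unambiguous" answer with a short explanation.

Ambiguous - the string 'a b b' has two distinct parse trees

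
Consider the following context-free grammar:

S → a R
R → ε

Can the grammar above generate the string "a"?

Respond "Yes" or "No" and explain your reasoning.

Yes - a valid derivation exists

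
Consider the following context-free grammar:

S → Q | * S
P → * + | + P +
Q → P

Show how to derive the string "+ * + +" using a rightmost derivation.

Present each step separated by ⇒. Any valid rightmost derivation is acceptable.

S ⇒ Q ⇒ P ⇒ + P + ⇒ + * + +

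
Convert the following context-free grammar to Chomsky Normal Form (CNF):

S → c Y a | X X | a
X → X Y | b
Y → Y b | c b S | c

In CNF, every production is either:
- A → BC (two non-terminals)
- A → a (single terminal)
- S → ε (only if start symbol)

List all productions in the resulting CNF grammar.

TC → c; TA → a; S → a; X → b; TB → b; Y → c; S → TC X0; X0 → Y TA; S → X X; X → X Y; Y → Y TB; Y → TC X1; X1 → TB S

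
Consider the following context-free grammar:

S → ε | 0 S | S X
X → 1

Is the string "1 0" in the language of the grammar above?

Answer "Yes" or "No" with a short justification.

No - no valid derivation exists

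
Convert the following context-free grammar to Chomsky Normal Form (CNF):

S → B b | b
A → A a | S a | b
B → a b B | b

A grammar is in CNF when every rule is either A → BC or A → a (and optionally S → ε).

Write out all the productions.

TB → b; S → b; TA → a; A → b; B → b; S → B TB; A → A TA; A → S TA; B → TA X0; X0 → TB B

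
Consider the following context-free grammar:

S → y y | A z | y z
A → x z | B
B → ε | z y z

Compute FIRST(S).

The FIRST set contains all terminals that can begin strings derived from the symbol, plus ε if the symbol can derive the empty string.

We compute FIRST(S) using the standard algorithm.
FIRST(A) = {x, z, ε}
FIRST(B) = {z, ε}
FIRST(S) = {x, y, z}
Therefore, FIRST(S) = {x, y, z}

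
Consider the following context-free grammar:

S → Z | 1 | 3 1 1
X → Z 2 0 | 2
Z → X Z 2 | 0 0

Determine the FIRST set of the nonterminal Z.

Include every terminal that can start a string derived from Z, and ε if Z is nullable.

We compute FIRST(Z) using the standard algorithm.
FIRST(S) = {0, 1, 2, 3}
FIRST(X) = {0, 2}
FIRST(Z) = {0, 2}
Therefore, FIRST(Z) = {0, 2}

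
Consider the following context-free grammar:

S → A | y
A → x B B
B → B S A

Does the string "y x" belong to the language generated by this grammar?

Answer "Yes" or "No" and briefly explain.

No - no valid derivation exists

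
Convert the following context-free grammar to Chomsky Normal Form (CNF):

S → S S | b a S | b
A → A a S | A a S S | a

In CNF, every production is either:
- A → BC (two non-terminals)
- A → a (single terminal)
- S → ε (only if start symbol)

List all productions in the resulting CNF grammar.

TB → b; TA → a; S → b; A → a; S → S S; S → TB X0; X0 → TA S; A → A X1; X1 → TA S; A → A X2; X2 → TA X3; X3 → S S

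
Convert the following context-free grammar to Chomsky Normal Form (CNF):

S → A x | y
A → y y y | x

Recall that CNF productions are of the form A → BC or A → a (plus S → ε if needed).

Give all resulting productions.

TX → x; S → y; TY → y; A → x; S → A TX; A → TY X0; X0 → TY TY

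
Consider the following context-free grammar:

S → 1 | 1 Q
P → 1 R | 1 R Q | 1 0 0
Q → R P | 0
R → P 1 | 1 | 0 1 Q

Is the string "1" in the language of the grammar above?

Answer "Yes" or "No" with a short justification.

Yes - a valid derivation exists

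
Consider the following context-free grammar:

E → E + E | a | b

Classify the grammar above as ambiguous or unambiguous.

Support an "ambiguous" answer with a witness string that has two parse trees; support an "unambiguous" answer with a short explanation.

Ambiguous - the string 'a + b + a + a' has two distinct parse trees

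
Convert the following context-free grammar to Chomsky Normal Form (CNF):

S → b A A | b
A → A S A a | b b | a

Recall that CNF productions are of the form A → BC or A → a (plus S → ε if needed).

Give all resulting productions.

TB → b; S → b; TA → a; A → a; S → TB X0; X0 → A A; A → A X1; X1 → S X2; X2 → A TA; A → TB TB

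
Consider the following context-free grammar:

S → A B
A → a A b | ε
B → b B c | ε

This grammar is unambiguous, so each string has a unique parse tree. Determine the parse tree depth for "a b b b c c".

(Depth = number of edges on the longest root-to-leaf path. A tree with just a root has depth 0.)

4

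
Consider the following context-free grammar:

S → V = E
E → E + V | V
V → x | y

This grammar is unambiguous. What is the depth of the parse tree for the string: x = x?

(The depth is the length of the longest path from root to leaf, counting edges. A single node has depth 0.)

3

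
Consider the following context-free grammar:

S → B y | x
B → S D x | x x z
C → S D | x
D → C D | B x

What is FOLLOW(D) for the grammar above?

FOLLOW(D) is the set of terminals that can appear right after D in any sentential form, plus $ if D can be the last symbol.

We compute FOLLOW(D) using the standard algorithm.
FOLLOW(S) starts with {$}.
FIRST(B) = {x}
FIRST(C) = {x}
FIRST(D) = {x}
FIRST(S) = {x}
FOLLOW(B) = {x, y}
FOLLOW(C) = {x}
FOLLOW(D) = {x}
FOLLOW(S) = {$, x}
Therefore, FOLLOW(D) = {x}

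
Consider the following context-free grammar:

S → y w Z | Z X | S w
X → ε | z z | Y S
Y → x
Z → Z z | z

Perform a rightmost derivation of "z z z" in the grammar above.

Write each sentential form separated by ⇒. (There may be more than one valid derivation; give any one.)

S ⇒ Z X ⇒ Z z z ⇒ z z z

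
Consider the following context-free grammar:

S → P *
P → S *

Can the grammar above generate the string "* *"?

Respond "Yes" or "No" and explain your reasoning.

No - no valid derivation exists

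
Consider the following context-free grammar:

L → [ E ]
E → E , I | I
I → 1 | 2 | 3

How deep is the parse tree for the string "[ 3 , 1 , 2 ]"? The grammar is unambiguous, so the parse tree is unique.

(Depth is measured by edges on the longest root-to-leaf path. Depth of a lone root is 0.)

5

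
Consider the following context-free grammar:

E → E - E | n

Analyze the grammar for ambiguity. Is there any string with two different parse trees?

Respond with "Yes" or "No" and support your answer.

Yes - the string 'n - n - n - n - n' has two distinct parse trees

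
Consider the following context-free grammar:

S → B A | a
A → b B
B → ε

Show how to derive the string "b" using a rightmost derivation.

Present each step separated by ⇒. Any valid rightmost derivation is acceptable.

S ⇒ B A ⇒ B b B ⇒ B b ⇒ b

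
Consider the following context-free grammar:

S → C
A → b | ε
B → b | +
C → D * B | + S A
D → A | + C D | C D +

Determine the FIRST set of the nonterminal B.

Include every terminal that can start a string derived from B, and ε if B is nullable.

We compute FIRST(B) using the standard algorithm.
FIRST(A) = {b, ε}
FIRST(B) = {+, b}
FIRST(C) = {*, +, b}
FIRST(D) = {*, +, b, ε}
FIRST(S) = {*, +, b}
Therefore, FIRST(B) = {+, b}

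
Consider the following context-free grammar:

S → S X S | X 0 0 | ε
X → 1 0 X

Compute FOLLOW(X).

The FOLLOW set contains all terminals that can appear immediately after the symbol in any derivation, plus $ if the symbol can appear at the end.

We compute FOLLOW(X) using the standard algorithm.
FOLLOW(S) starts with {$}.
FIRST(S) = {1, ε}
FIRST(X) = {1}
FOLLOW(S) = {$, 1}
FOLLOW(X) = {$, 0, 1}
Therefore, FOLLOW(X) = {$, 0, 1}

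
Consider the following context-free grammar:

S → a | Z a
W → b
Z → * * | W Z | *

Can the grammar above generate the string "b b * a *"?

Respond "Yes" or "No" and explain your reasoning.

No - no valid derivation exists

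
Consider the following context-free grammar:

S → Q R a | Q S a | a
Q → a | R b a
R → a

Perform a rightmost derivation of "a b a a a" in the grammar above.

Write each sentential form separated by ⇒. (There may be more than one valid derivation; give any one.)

S ⇒ Q R a ⇒ Q a a ⇒ R b a a a ⇒ a b a a a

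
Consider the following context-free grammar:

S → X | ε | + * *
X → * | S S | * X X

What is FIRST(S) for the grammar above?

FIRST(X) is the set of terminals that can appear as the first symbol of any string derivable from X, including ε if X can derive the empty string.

We compute FIRST(S) using the standard algorithm.
FIRST(S) = {*, +, ε}
FIRST(X) = {*, +, ε}
Therefore, FIRST(S) = {*, +, ε}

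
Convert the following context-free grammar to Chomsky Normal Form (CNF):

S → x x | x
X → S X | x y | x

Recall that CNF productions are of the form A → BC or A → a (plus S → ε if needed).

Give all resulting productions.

TX → x; S → x; TY → y; X → x; S → TX TX; X → S X; X → TX TY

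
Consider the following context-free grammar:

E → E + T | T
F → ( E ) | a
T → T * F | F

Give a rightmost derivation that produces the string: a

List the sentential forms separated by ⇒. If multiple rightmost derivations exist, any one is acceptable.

E ⇒ T ⇒ F ⇒ a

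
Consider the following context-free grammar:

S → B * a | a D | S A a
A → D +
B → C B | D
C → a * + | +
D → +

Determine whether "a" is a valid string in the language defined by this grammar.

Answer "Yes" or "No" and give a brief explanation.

No - no valid derivation exists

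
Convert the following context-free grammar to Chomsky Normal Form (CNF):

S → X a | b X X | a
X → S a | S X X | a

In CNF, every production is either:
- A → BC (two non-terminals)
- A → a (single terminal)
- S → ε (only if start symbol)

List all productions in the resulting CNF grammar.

TA → a; TB → b; S → a; X → a; S → X TA; S → TB X0; X0 → X X; X → S TA; X → S X1; X1 → X X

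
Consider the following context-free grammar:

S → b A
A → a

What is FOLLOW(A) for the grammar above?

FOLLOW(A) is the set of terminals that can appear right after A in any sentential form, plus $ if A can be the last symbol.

We compute FOLLOW(A) using the standard algorithm.
FOLLOW(S) starts with {$}.
FIRST(A) = {a}
FIRST(S) = {b}
FOLLOW(A) = {$}
FOLLOW(S) = {$}
Therefore, FOLLOW(A) = {$}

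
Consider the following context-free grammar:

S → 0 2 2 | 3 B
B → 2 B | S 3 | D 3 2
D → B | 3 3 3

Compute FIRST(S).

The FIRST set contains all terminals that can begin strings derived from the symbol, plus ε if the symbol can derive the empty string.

We compute FIRST(S) using the standard algorithm.
FIRST(B) = {0, 2, 3}
FIRST(D) = {0, 2, 3}
FIRST(S) = {0, 3}
Therefore, FIRST(S) = {0, 3}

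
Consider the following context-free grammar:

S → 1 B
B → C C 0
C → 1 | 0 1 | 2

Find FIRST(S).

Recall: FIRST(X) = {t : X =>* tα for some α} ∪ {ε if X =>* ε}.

We compute FIRST(S) using the standard algorithm.
FIRST(B) = {0, 1, 2}
FIRST(C) = {0, 1, 2}
FIRST(S) = {1}
Therefore, FIRST(S) = {1}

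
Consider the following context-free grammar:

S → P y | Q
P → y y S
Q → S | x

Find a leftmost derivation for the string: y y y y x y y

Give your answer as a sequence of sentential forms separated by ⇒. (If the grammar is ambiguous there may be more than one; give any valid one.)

S ⇒ P y ⇒ y y S y ⇒ y y P y y ⇒ y y y y S y y ⇒ y y y y Q y y ⇒ y y y y x y y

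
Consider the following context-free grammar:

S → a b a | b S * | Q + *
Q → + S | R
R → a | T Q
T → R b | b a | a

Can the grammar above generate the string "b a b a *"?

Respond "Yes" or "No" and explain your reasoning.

Yes - a valid derivation exists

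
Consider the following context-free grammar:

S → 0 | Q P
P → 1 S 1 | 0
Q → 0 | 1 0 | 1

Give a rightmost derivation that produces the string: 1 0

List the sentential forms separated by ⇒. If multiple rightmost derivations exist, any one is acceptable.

S ⇒ Q P ⇒ Q 0 ⇒ 1 0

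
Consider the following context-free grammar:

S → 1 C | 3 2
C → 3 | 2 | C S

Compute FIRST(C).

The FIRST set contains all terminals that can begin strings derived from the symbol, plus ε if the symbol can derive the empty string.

We compute FIRST(C) using the standard algorithm.
FIRST(C) = {2, 3}
FIRST(S) = {1, 3}
Therefore, FIRST(C) = {2, 3}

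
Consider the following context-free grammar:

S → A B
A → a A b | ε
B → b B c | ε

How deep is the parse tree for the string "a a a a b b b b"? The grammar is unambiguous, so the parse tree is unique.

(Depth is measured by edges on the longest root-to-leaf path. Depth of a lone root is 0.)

6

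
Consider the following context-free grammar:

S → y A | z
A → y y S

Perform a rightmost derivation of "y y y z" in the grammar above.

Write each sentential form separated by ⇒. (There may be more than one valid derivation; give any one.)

S ⇒ y A ⇒ y y y S ⇒ y y y z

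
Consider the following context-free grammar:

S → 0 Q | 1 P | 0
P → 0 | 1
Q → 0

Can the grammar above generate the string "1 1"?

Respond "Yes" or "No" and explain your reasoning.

Yes - a valid derivation exists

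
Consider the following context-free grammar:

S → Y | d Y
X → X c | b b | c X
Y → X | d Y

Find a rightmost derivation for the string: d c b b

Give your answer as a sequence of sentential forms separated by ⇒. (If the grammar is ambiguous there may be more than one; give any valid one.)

S ⇒ d Y ⇒ d X ⇒ d c X ⇒ d c b b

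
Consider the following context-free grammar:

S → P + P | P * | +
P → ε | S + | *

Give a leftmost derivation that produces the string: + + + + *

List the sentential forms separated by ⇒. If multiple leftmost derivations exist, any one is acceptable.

S ⇒ P * ⇒ S + * ⇒ P + P + * ⇒ + P + * ⇒ + S + + * ⇒ + + + + *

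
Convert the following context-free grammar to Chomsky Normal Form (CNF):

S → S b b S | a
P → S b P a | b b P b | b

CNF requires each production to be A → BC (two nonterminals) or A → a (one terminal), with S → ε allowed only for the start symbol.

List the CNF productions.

TB → b; S → a; TA → a; P → b; S → S X0; X0 → TB X1; X1 → TB S; P → S X2; X2 → TB X3; X3 → P TA; P → TB X4; X4 → TB X5; X5 → P TB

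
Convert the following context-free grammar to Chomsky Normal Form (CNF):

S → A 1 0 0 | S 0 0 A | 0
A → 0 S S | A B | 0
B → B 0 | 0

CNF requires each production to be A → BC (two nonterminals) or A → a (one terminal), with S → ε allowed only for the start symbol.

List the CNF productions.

T1 → 1; T0 → 0; S → 0; A → 0; B → 0; S → A X0; X0 → T1 X1; X1 → T0 T0; S → S X2; X2 → T0 X3; X3 → T0 A; A → T0 X4; X4 → S S; A → A B; B → B T0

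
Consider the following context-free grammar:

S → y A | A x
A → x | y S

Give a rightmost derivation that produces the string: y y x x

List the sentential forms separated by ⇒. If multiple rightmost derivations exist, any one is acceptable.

S ⇒ y A ⇒ y y S ⇒ y y A x ⇒ y y x x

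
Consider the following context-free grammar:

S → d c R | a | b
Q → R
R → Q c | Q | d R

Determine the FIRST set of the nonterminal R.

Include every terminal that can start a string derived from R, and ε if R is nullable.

We compute FIRST(R) using the standard algorithm.
FIRST(Q) = {d}
FIRST(R) = {d}
FIRST(S) = {a, b, d}
Therefore, FIRST(R) = {d}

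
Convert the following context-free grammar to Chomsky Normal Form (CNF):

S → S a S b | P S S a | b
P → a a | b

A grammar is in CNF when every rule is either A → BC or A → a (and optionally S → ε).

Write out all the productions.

TA → a; TB → b; S → b; P → b; S → S X0; X0 → TA X1; X1 → S TB; S → P X2; X2 → S X3; X3 → S TA; P → TA TA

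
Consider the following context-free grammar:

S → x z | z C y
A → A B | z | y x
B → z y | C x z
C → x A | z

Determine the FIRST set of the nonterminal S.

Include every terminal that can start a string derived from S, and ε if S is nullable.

We compute FIRST(S) using the standard algorithm.
FIRST(A) = {y, z}
FIRST(B) = {x, z}
FIRST(C) = {x, z}
FIRST(S) = {x, z}
Therefore, FIRST(S) = {x, z}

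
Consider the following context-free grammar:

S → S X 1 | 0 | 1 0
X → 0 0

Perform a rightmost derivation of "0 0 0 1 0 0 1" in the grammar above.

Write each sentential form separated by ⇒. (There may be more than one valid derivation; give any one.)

S ⇒ S X 1 ⇒ S 0 0 1 ⇒ S X 1 0 0 1 ⇒ S 0 0 1 0 0 1 ⇒ 0 0 0 1 0 0 1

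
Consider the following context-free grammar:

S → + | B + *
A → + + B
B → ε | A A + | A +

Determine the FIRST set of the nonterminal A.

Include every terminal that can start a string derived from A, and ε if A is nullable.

We compute FIRST(A) using the standard algorithm.
FIRST(A) = {+}
FIRST(B) = {+, ε}
FIRST(S) = {+}
Therefore, FIRST(A) = {+}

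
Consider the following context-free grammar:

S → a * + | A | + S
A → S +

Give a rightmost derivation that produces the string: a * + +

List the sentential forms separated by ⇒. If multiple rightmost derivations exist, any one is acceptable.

S ⇒ A ⇒ S + ⇒ a * + +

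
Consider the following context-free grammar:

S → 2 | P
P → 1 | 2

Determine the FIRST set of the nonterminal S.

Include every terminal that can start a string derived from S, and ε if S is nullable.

We compute FIRST(S) using the standard algorithm.
FIRST(P) = {1, 2}
FIRST(S) = {1, 2}
Therefore, FIRST(S) = {1, 2}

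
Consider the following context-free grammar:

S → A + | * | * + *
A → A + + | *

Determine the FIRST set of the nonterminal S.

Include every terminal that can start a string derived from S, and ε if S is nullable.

We compute FIRST(S) using the standard algorithm.
FIRST(A) = {*}
FIRST(S) = {*}
Therefore, FIRST(S) = {*}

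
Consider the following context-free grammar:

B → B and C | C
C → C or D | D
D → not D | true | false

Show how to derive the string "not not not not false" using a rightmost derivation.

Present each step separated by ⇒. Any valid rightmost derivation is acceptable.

B ⇒ C ⇒ D ⇒ not D ⇒ not not D ⇒ not not not D ⇒ not not not not D ⇒ not not not not false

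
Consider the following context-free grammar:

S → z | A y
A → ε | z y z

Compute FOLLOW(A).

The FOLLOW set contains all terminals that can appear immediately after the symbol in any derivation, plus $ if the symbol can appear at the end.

We compute FOLLOW(A) using the standard algorithm.
FOLLOW(S) starts with {$}.
FIRST(A) = {z, ε}
FIRST(S) = {y, z}
FOLLOW(A) = {y}
FOLLOW(S) = {$}
Therefore, FOLLOW(A) = {y}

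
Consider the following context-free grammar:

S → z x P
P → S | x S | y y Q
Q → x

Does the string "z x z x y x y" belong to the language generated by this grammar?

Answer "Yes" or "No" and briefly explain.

No - no valid derivation exists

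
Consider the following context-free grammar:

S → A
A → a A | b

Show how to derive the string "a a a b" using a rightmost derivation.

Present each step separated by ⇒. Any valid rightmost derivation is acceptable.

S ⇒ A ⇒ a A ⇒ a a A ⇒ a a a A ⇒ a a a b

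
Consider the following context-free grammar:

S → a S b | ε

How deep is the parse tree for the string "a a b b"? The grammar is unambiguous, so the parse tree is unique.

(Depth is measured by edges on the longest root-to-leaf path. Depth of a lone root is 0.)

3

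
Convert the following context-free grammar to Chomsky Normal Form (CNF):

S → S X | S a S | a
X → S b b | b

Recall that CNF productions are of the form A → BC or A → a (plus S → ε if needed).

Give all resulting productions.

TA → a; S → a; TB → b; X → b; S → S X; S → S X0; X0 → TA S; X → S X1; X1 → TB TB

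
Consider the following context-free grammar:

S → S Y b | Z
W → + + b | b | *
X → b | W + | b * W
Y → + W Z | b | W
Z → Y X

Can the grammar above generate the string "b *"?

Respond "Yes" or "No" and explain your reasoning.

No - no valid derivation exists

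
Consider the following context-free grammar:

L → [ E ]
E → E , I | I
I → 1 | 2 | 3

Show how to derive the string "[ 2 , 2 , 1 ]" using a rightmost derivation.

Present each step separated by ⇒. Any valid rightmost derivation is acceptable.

L ⇒ [ E ] ⇒ [ E , I ] ⇒ [ E , 1 ] ⇒ [ E , I , 1 ] ⇒ [ E , 2 , 1 ] ⇒ [ I , 2 , 1 ] ⇒ [ 2 , 2 , 1 ]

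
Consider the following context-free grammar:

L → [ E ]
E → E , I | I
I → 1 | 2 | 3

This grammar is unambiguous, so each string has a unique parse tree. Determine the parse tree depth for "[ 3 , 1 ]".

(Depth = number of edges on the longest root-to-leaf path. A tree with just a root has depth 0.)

4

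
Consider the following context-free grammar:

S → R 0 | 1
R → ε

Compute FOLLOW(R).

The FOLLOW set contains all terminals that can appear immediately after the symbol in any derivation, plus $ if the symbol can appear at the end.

We compute FOLLOW(R) using the standard algorithm.
FOLLOW(S) starts with {$}.
FIRST(R) = {ε}
FIRST(S) = {0, 1}
FOLLOW(R) = {0}
FOLLOW(S) = {$}
Therefore, FOLLOW(R) = {0}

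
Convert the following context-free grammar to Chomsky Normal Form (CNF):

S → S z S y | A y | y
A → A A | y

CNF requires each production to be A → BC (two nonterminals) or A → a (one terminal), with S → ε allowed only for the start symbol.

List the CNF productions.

TZ → z; TY → y; S → y; A → y; S → S X0; X0 → TZ X1; X1 → S TY; S → A TY; A → A A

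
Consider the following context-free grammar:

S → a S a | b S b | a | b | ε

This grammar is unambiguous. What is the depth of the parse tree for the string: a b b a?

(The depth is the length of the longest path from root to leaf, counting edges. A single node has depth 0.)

3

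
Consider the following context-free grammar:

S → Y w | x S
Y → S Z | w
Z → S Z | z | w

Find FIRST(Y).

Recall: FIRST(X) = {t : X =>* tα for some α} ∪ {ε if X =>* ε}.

We compute FIRST(Y) using the standard algorithm.
FIRST(S) = {w, x}
FIRST(Y) = {w, x}
FIRST(Z) = {w, x, z}
Therefore, FIRST(Y) = {w, x}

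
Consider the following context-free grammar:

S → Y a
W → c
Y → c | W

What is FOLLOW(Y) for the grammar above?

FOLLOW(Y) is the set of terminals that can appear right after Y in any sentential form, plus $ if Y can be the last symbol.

We compute FOLLOW(Y) using the standard algorithm.
FOLLOW(S) starts with {$}.
FIRST(S) = {c}
FIRST(W) = {c}
FIRST(Y) = {c}
FOLLOW(S) = {$}
FOLLOW(W) = {a}
FOLLOW(Y) = {a}
Therefore, FOLLOW(Y) = {a}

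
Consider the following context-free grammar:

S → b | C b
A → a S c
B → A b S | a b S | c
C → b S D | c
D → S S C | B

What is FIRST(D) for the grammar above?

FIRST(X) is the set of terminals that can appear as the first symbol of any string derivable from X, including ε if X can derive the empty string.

We compute FIRST(D) using the standard algorithm.
FIRST(A) = {a}
FIRST(B) = {a, c}
FIRST(C) = {b, c}
FIRST(D) = {a, b, c}
FIRST(S) = {b, c}
Therefore, FIRST(D) = {a, b, c}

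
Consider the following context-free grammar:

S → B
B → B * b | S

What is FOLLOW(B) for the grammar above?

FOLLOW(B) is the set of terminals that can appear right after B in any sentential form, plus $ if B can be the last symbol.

We compute FOLLOW(B) using the standard algorithm.
FOLLOW(S) starts with {$}.
FIRST(B) = {}
FIRST(S) = {}
FOLLOW(B) = {$, *}
FOLLOW(S) = {$, *}
Therefore, FOLLOW(B) = {$, *}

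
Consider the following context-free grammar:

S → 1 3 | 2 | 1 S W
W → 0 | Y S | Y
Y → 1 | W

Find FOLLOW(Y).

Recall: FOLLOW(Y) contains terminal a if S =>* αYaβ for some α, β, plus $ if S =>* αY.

We compute FOLLOW(Y) using the standard algorithm.
FOLLOW(S) starts with {$}.
FIRST(S) = {1, 2}
FIRST(W) = {0, 1}
FIRST(Y) = {0, 1}
FOLLOW(S) = {$, 0, 1, 2}
FOLLOW(W) = {$, 0, 1, 2}
FOLLOW(Y) = {$, 0, 1, 2}
Therefore, FOLLOW(Y) = {$, 0, 1, 2}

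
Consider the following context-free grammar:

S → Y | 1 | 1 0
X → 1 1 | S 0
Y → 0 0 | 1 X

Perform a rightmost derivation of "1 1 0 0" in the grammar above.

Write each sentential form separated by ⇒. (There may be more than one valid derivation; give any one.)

S ⇒ Y ⇒ 1 X ⇒ 1 S 0 ⇒ 1 1 0 0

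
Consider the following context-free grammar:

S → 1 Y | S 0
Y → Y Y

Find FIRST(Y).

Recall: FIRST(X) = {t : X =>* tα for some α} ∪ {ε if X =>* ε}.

We compute FIRST(Y) using the standard algorithm.
FIRST(S) = {1}
FIRST(Y) = {}
Therefore, FIRST(Y) = {}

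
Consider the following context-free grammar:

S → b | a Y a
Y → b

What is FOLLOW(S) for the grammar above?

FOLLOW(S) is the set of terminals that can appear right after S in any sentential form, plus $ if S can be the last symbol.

We compute FOLLOW(S) using the standard algorithm.
FOLLOW(S) starts with {$}.
FIRST(S) = {a, b}
FIRST(Y) = {b}
FOLLOW(S) = {$}
FOLLOW(Y) = {a}
Therefore, FOLLOW(S) = {$}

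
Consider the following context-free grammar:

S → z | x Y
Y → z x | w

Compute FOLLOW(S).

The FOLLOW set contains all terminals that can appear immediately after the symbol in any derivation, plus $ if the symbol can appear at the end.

We compute FOLLOW(S) using the standard algorithm.
FOLLOW(S) starts with {$}.
FIRST(S) = {x, z}
FIRST(Y) = {w, z}
FOLLOW(S) = {$}
FOLLOW(Y) = {$}
Therefore, FOLLOW(S) = {$}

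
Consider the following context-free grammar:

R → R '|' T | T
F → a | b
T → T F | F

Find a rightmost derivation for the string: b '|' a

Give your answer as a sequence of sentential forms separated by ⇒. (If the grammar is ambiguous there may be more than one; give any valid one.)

R ⇒ R '|' T ⇒ R '|' F ⇒ R '|' a ⇒ T '|' a ⇒ F '|' a ⇒ b '|' a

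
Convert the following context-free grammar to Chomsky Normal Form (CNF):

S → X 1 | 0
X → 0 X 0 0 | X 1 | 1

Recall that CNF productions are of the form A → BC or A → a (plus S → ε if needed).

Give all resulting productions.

T1 → 1; S → 0; T0 → 0; X → 1; S → X T1; X → T0 X0; X0 → X X1; X1 → T0 T0; X → X T1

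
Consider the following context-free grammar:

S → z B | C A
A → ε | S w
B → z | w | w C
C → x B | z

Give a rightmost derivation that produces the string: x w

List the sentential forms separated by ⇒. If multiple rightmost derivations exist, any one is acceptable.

S ⇒ C A ⇒ C ⇒ x B ⇒ x w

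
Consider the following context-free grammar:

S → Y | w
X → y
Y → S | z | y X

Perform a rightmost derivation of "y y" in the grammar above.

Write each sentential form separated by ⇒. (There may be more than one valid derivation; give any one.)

S ⇒ Y ⇒ y X ⇒ y y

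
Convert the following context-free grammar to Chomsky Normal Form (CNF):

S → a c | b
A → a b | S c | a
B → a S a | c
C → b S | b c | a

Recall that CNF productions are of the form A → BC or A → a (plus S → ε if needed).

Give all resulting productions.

TA → a; TC → c; S → b; TB → b; A → a; B → c; C → a; S → TA TC; A → TA TB; A → S TC; B → TA X0; X0 → S TA; C → TB S; C → TB TC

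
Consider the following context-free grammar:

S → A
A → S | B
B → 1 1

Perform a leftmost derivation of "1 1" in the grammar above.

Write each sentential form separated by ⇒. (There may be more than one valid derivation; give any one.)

S ⇒ A ⇒ B ⇒ 1 1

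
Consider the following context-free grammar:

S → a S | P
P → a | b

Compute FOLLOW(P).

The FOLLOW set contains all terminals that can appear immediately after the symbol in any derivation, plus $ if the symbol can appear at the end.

We compute FOLLOW(P) using the standard algorithm.
FOLLOW(S) starts with {$}.
FIRST(P) = {a, b}
FIRST(S) = {a, b}
FOLLOW(P) = {$}
FOLLOW(S) = {$}
Therefore, FOLLOW(P) = {$}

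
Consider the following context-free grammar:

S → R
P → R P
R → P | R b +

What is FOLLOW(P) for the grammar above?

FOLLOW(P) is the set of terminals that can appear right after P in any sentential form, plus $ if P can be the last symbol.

We compute FOLLOW(P) using the standard algorithm.
FOLLOW(S) starts with {$}.
FIRST(P) = {}
FIRST(R) = {}
FIRST(S) = {}
FOLLOW(P) = {$, b}
FOLLOW(R) = {$, b}
FOLLOW(S) = {$}
Therefore, FOLLOW(P) = {$, b}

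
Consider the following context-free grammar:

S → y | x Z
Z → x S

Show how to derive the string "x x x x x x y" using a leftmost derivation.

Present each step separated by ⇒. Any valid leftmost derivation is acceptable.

S ⇒ x Z ⇒ x x S ⇒ x x x Z ⇒ x x x x S ⇒ x x x x x Z ⇒ x x x x x x S ⇒ x x x x x x y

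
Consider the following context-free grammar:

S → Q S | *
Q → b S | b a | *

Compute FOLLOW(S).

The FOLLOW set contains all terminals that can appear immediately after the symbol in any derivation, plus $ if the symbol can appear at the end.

We compute FOLLOW(S) using the standard algorithm.
FOLLOW(S) starts with {$}.
FIRST(Q) = {*, b}
FIRST(S) = {*, b}
FOLLOW(Q) = {*, b}
FOLLOW(S) = {$, *, b}
Therefore, FOLLOW(S) = {$, *, b}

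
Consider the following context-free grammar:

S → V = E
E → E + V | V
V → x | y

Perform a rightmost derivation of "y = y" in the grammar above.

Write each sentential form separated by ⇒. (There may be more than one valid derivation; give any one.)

S ⇒ V = E ⇒ V = V ⇒ V = y ⇒ y = y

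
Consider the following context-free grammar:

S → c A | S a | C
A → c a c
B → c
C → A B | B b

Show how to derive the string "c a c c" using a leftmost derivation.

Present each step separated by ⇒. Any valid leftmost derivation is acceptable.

S ⇒ C ⇒ A B ⇒ c a c B ⇒ c a c c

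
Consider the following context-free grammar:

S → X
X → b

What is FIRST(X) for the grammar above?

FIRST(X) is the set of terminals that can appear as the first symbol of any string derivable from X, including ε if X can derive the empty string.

We compute FIRST(X) using the standard algorithm.
FIRST(S) = {b}
FIRST(X) = {b}
Therefore, FIRST(X) = {b}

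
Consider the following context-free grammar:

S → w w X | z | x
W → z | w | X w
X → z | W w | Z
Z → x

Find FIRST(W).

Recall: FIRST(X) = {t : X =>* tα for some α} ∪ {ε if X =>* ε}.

We compute FIRST(W) using the standard algorithm.
FIRST(S) = {w, x, z}
FIRST(W) = {w, x, z}
FIRST(X) = {w, x, z}
FIRST(Z) = {x}
Therefore, FIRST(W) = {w, x, z}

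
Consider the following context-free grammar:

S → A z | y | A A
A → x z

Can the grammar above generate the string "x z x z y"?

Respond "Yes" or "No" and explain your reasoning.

No - no valid derivation exists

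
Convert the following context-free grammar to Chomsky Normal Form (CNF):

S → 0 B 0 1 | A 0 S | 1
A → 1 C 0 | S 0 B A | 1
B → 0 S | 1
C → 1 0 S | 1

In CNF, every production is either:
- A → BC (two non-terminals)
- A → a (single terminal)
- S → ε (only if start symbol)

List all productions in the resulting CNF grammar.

T0 → 0; T1 → 1; S → 1; A → 1; B → 1; C → 1; S → T0 X0; X0 → B X1; X1 → T0 T1; S → A X2; X2 → T0 S; A → T1 X3; X3 → C T0; A → S X4; X4 → T0 X5; X5 → B A; B → T0 S; C → T1 X6; X6 → T0 S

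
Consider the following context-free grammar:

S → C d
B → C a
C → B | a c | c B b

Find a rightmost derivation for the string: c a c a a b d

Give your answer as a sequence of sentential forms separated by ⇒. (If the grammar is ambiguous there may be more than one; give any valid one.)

S ⇒ C d ⇒ c B b d ⇒ c C a b d ⇒ c B a b d ⇒ c C a a b d ⇒ c a c a a b d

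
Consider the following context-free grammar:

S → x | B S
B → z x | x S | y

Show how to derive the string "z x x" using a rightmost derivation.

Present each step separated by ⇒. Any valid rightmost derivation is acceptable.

S ⇒ B S ⇒ B x ⇒ z x x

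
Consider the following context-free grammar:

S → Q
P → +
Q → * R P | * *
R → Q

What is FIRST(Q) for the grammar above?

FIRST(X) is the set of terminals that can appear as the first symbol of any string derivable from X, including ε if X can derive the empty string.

We compute FIRST(Q) using the standard algorithm.
FIRST(P) = {+}
FIRST(Q) = {*}
FIRST(R) = {*}
FIRST(S) = {*}
Therefore, FIRST(Q) = {*}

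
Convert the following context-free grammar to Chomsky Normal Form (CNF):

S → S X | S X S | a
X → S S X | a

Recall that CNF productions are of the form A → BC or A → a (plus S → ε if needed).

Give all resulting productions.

S → a; X → a; S → S X; S → S X0; X0 → X S; X → S X1; X1 → S X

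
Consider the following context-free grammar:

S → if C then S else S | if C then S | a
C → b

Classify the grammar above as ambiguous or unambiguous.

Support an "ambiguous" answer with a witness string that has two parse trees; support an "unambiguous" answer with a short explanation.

Ambiguous - the string 'if b then if b then if b then a else a' has two distinct parse trees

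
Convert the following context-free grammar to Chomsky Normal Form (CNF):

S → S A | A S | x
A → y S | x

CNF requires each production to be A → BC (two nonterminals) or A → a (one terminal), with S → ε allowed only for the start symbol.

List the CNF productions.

S → x; TY → y; A → x; S → S A; S → A S; A → TY S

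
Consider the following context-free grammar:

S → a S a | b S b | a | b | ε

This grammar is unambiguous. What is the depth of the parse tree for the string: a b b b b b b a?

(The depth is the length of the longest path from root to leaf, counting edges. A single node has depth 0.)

5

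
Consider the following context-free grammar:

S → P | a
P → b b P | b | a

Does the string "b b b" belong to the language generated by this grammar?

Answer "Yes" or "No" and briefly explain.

Yes - a valid derivation exists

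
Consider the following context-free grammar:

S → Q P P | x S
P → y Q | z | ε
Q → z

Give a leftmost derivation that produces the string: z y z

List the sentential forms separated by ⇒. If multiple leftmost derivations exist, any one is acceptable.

S ⇒ Q P P ⇒ z P P ⇒ z y Q P ⇒ z y z P ⇒ z y z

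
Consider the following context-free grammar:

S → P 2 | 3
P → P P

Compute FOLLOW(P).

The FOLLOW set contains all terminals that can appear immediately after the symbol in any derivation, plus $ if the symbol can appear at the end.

We compute FOLLOW(P) using the standard algorithm.
FOLLOW(S) starts with {$}.
FIRST(P) = {}
FIRST(S) = {3}
FOLLOW(P) = {2}
FOLLOW(S) = {$}
Therefore, FOLLOW(P) = {2}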